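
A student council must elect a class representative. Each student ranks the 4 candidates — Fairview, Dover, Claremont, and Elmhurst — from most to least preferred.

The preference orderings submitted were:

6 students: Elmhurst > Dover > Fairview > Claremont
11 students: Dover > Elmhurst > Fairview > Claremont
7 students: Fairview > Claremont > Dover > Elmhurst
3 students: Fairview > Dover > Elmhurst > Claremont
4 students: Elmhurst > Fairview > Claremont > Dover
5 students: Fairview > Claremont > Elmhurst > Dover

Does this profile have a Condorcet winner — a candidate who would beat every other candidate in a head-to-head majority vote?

No

Head-to-head results (36 voters total):
Fairview vs Dover: Fairview wins 19–17.
Fairview vs Claremont: Fairview wins 36–0.
Fairview vs Elmhurst: Elmhurst wins 21–15.
Dover vs Claremont: Dover wins 20–16.
Dover vs Elmhurst: Dover wins 21–15.
Claremont vs Elmhurst: Elmhurst wins 24–12.
No candidate beats all others: Fairview beats Dover beats Elmhurst beats Fairview, a majority cycle.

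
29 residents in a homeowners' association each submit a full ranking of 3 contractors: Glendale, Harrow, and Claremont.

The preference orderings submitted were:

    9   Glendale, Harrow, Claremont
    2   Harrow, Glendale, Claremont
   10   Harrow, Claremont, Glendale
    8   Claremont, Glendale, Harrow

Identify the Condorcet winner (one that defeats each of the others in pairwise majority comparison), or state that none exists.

None — there is no Condorcet winner

Head-to-head results (29 voters total):
Glendale vs Harrow: Glendale wins 17–12.
Glendale vs Claremont: Claremont wins 18–11.
Harrow vs Claremont: Harrow wins 21–8.
No candidate beats all others: Glendale beats Harrow beats Claremont beats Glendale, a majority cycle.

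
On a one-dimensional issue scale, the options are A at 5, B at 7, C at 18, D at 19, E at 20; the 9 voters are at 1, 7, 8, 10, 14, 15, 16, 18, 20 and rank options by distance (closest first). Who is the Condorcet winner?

With single-peaked preferences on a line, the Condorcet winner is the candidate closest to the median voter.
The median voter (position 14) is closest to C at 18.
Check: C vs B — voters closer to C: 5 of 9.

C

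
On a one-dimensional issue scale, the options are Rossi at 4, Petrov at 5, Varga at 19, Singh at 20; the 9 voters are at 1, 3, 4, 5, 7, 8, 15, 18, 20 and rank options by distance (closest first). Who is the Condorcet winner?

With single-peaked preferences on a line, the Condorcet winner is the candidate closest to the median voter.
The median voter (position 7) is closest to Petrov at 5.
Check: Petrov vs Singh — voters closer to Petrov: 6 of 9.

Petrov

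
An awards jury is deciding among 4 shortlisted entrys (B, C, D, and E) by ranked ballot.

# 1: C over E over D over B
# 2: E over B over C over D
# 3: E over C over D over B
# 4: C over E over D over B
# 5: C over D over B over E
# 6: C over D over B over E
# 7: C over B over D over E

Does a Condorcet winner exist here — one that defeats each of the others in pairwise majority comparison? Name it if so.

C

Head-to-head results (7 voters total):
B vs C: C wins 6–1.
B vs D: D wins 5–2.
B vs E: E wins 4–3.
C vs D: C wins 7–0.
C vs E: C wins 5–2.
D vs E: E wins 4–3.
C beats each rival — B (6–1), D (7–0), E (5–2) — so C is the Condorcet winner.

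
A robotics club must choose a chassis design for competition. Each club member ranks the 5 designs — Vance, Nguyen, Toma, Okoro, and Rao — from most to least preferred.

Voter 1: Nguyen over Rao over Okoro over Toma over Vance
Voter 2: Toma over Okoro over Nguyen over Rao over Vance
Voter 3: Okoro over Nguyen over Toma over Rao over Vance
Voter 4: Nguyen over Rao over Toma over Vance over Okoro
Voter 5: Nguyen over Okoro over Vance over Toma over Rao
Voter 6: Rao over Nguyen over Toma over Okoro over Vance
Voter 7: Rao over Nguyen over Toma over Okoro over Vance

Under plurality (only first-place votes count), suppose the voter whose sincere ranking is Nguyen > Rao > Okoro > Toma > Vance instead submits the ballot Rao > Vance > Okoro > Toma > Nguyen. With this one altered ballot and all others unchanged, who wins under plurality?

First-place totals with the altered ballot: Vance 0, Nguyen 2, Toma 1, Okoro 1, Rao 3.
The switch changes the winner from Nguyen to Rao.

Rao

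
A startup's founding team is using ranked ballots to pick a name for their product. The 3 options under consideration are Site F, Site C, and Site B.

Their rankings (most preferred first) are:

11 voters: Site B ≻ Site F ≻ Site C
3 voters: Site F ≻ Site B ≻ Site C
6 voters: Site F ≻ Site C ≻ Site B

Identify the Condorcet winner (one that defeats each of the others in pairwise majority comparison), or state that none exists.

Head-to-head results (20 voters total):
Site F vs Site C: Site F wins 20–0.
Site F vs Site B: Site B wins 11–9.
Site C vs Site B: Site B wins 14–6.
Site B beats each rival — Site F (11–9), Site C (14–6) — so Site B is the Condorcet winner.

Site B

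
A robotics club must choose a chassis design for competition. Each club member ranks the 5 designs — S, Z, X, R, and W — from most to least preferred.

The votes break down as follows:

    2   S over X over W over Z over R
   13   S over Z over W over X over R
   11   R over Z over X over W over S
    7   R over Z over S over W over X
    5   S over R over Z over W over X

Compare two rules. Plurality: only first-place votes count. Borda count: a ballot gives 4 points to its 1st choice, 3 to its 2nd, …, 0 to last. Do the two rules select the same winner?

Plurality first-place counts: S 20, Z 0, X 0, R 18, W 0 → S.
Borda totals: S 94, Z 105, X 41, R 87, W 53 → Z.
The two rules disagree: plurality picks S, Borda picks Z.

No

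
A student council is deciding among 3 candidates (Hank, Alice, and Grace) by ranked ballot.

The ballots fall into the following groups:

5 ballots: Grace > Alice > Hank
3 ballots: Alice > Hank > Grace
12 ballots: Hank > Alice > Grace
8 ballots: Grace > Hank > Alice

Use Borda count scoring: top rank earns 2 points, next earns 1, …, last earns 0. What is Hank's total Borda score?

35

Borda scores:
  Hank: 5·0 + 3·1 + 12·2 + 8·1 = 35
  Alice: 5·1 + 3·2 + 12·1 + 8·0 = 23
  Grace: 5·2 + 3·0 + 12·0 + 8·2 = 26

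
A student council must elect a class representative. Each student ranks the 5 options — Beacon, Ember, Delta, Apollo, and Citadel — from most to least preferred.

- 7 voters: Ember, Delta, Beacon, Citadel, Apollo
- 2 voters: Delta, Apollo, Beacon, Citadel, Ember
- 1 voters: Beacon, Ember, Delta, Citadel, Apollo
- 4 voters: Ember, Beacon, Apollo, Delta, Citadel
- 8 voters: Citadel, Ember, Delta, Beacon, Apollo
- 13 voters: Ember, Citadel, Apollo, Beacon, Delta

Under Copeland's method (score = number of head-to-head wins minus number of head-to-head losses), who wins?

Pairwise results:
  Beacon vs Ember: Ember wins 32–3.
  Beacon vs Delta: Beacon wins 18–17.
  Beacon vs Apollo: Beacon wins 20–15.
  Beacon vs Citadel: Citadel wins 21–14.
  Ember vs Delta: Ember wins 33–2.
  Ember vs Apollo: Ember wins 33–2.
  Ember vs Citadel: Ember wins 25–10.
  Delta vs Apollo: Delta wins 18–17.
  Delta vs Citadel: Citadel wins 21–14.
  Apollo vs Citadel: Citadel wins 29–6.
Copeland scores (wins − losses):
  Beacon: 2 − 2 = 0
  Ember: 4 − 0 = 4
  Delta: 1 − 3 = -2
  Apollo: 0 − 4 = -4
  Citadel: 3 − 1 = 2
Ember has the best Copeland score.

Ember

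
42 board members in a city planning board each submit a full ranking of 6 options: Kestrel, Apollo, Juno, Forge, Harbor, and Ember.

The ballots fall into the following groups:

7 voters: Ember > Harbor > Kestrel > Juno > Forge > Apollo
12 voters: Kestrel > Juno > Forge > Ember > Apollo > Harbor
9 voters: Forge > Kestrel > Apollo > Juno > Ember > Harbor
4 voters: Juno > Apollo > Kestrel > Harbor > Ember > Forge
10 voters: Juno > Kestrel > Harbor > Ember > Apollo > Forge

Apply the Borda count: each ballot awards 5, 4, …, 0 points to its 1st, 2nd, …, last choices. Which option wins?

Borda scores:
  Kestrel: 7·3 + 12·5 + 9·4 + 4·3 + 10·4 = 169
  Apollo: 7·0 + 12·1 + 9·3 + 4·4 + 10·1 = 65
  Juno: 7·2 + 12·4 + 9·2 + 4·5 + 10·5 = 150
  Forge: 7·1 + 12·3 + 9·5 + 4·0 + 10·0 = 88
  Harbor: 7·4 + 12·0 + 9·0 + 4·2 + 10·3 = 66
  Ember: 7·5 + 12·2 + 9·1 + 4·1 + 10·2 = 92
Kestrel has the highest total.

Kestrel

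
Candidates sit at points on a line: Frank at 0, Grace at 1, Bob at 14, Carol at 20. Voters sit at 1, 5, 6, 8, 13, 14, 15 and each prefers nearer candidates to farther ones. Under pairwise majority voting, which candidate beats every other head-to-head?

With single-peaked preferences on a line, the Condorcet winner is the candidate closest to the median voter.
The median voter (position 8) is closest to Bob at 14.
Check: Bob vs Grace — voters closer to Bob: 4 of 7.

Bob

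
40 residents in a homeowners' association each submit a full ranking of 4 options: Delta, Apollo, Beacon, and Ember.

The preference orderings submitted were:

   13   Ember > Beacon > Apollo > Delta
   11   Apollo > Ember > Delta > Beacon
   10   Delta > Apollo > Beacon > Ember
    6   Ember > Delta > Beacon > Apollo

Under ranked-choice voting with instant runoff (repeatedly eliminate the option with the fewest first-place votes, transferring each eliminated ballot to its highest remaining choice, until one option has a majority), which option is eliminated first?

Beacon

Round 1: Ember 19, Apollo 11, Delta 10, Beacon 0. Beacon has the fewest and is eliminated.
Round 2: Ember 19, Apollo 11, Delta 10. Delta has the fewest and is eliminated.
Round 3: Apollo 21, Ember 19. Apollo has a majority.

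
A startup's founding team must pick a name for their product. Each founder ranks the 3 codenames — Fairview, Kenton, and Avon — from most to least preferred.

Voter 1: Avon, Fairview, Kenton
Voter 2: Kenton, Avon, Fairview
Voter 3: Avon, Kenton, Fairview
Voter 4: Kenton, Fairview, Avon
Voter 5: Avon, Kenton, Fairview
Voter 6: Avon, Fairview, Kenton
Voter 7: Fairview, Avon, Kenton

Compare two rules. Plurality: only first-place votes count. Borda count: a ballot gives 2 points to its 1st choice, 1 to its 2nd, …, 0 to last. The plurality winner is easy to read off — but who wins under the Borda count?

Plurality first-place counts: Fairview 1, Kenton 2, Avon 4 → Avon.
Borda totals: Fairview 5, Kenton 6, Avon 10 → Avon.

Avon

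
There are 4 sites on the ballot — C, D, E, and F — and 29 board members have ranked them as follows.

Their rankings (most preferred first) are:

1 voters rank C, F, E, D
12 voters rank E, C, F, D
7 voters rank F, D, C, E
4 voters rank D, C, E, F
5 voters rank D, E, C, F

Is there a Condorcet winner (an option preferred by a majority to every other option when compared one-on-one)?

No

Head-to-head results (29 voters total):
C vs D: D wins 16–13.
C vs E: E wins 17–12.
C vs F: C wins 22–7.
D vs E: D wins 16–13.
D vs F: F wins 20–9.
E vs F: E wins 21–8.
No candidate beats all others: C beats F beats D beats C, a majority cycle.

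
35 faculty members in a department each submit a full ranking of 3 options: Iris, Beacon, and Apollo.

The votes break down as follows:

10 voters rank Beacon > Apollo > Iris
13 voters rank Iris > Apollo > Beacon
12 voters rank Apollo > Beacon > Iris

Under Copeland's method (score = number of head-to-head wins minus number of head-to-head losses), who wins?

Pairwise results:
  Iris vs Beacon: Beacon wins 22–13.
  Iris vs Apollo: Apollo wins 22–13.
  Beacon vs Apollo: Apollo wins 25–10.
Copeland scores (wins − losses):
  Iris: 0 − 2 = -2
  Beacon: 1 − 1 = 0
  Apollo: 2 − 0 = 2
Apollo has the best Copeland score.

Apollo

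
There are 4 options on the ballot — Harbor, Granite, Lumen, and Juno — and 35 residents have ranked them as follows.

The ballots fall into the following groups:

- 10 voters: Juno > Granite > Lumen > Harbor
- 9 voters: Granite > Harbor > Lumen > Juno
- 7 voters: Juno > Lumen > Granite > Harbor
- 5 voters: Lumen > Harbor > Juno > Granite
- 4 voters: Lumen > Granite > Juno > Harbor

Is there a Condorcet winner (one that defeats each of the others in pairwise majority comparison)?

Head-to-head results (35 voters total):
Harbor vs Granite: Granite wins 30–5.
Harbor vs Lumen: Lumen wins 26–9.
Harbor vs Juno: Juno wins 21–14.
Granite vs Lumen: Granite wins 19–16.
Granite vs Juno: Juno wins 22–13.
Lumen vs Juno: Lumen wins 18–17.
No candidate beats all others: Granite beats Lumen beats Juno beats Granite, a majority cycle.

No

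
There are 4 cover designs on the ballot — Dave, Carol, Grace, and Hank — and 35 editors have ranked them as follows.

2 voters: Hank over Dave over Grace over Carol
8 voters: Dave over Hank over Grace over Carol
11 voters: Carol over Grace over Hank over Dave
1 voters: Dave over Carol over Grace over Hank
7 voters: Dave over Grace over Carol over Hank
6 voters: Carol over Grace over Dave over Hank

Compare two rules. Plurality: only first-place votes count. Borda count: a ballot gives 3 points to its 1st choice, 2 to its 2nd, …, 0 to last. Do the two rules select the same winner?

Yes

Plurality first-place counts: Dave 16, Carol 17, Grace 0, Hank 2 → Carol.
Borda totals: Dave 58, Carol 60, Grace 59, Hank 33 → Carol.
The two rules agree on Carol.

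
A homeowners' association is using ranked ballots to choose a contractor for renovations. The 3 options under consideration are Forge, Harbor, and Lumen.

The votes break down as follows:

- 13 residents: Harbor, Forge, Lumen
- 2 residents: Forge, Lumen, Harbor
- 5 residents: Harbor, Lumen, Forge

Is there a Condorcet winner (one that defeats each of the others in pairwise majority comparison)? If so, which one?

Harbor

Head-to-head results (20 voters total):
Forge vs Harbor: Harbor wins 18–2.
Forge vs Lumen: Forge wins 15–5.
Harbor vs Lumen: Harbor wins 18–2.
Harbor beats each rival — Forge (18–2), Lumen (18–2) — so Harbor is the Condorcet winner.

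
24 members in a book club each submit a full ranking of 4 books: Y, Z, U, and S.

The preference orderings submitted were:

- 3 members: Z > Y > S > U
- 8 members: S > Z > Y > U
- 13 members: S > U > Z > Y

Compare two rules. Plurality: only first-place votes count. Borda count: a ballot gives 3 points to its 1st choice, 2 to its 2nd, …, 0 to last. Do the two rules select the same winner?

Plurality first-place counts: Y 0, Z 3, U 0, S 21 → S.
Borda totals: Y 14, Z 38, U 26, S 66 → S.
The two rules agree on S.

Yes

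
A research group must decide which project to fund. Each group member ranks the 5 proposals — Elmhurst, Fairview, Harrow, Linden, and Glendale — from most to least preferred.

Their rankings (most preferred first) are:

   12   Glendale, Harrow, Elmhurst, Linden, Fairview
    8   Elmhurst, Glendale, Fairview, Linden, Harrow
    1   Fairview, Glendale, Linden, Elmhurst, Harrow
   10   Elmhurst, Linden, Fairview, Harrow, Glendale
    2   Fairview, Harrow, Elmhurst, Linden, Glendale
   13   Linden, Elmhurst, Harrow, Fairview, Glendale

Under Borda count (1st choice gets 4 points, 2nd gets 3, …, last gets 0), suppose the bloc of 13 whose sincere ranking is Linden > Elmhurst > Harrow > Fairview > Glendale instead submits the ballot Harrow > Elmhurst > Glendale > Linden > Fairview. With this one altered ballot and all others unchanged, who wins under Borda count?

Elmhurst

Borda totals with the altered ballot: Elmhurst 140, Fairview 48, Harrow 104, Linden 67, Glendale 101.
The winner is unchanged: still Elmhurst.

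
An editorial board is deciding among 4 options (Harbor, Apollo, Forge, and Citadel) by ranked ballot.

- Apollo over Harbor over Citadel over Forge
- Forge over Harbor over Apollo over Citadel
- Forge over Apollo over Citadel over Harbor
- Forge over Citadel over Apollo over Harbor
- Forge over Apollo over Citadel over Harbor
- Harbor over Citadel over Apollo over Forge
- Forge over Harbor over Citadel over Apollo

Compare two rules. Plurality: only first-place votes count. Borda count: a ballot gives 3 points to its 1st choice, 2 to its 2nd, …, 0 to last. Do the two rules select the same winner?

Yes

Plurality first-place counts: Harbor 1, Apollo 1, Forge 5, Citadel 0 → Forge.
Borda totals: Harbor 9, Apollo 10, Forge 15, Citadel 8 → Forge.
The two rules agree on Forge.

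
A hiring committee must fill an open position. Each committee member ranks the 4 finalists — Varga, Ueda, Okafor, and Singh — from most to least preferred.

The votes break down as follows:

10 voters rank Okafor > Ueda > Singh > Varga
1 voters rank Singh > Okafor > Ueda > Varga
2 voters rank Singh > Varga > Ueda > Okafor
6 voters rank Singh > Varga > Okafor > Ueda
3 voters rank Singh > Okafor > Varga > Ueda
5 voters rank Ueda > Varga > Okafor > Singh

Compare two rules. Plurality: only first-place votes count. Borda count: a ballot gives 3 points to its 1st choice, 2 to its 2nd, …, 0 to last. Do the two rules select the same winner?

Plurality first-place counts: Varga 0, Ueda 5, Okafor 10, Singh 12 → Singh.
Borda totals: Varga 29, Ueda 38, Okafor 49, Singh 46 → Okafor.
The two rules disagree: plurality picks Singh, Borda picks Okafor.

No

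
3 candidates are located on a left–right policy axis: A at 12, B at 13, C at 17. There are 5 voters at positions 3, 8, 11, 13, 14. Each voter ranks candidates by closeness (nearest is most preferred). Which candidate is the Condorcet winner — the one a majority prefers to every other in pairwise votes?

A

With single-peaked preferences on a line, the Condorcet winner is the candidate closest to the median voter.
The median voter (position 11) is closest to A at 12.
Check: A vs C — voters closer to A: 5 of 5.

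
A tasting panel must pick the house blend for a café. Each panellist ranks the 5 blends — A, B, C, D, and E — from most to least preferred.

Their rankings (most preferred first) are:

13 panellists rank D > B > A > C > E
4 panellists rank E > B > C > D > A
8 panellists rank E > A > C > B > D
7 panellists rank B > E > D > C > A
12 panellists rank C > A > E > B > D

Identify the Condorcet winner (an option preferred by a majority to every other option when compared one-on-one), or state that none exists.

Head-to-head results (44 voters total):
A vs B: B wins 24–20.
A vs C: C wins 23–21.
A vs D: D wins 24–20.
A vs E: A wins 25–19.
B vs C: B wins 24–20.
B vs D: B wins 31–13.
B vs E: E wins 24–20.
C vs D: C wins 24–20.
C vs E: C wins 25–19.
D vs E: E wins 31–13.
No candidate beats all others: A beats E beats B beats A, a majority cycle.

None — there is no Condorcet winner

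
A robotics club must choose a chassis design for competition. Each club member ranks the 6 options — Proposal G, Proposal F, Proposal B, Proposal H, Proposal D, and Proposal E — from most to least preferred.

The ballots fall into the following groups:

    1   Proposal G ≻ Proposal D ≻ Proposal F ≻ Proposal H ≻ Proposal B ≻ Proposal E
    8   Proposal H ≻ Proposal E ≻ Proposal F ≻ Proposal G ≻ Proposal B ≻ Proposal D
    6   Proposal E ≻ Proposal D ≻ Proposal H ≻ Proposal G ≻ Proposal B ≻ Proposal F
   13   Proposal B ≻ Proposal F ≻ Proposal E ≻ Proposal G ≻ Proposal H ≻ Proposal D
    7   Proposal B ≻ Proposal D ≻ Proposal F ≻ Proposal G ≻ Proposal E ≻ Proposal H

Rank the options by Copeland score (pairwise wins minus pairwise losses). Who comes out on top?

Pairwise results:
  Proposal G vs Proposal F: Proposal F wins 28–7.
  Proposal G vs Proposal B: Proposal B wins 20–15.
  Proposal G vs Proposal H: Proposal G wins 21–14.
  Proposal G vs Proposal D: Proposal G wins 22–13.
  Proposal G vs Proposal E: Proposal E wins 27–8.
  Proposal F vs Proposal B: Proposal B wins 26–9.
  Proposal F vs Proposal H: Proposal F wins 21–14.
  Proposal F vs Proposal D: Proposal F wins 21–14.
  Proposal F vs Proposal E: Proposal F wins 21–14.
  Proposal B vs Proposal H: Proposal B wins 20–15.
  Proposal B vs Proposal D: Proposal B wins 28–7.
  Proposal B vs Proposal E: Proposal B wins 21–14.
  Proposal H vs Proposal D: Proposal H wins 21–14.
  Proposal H vs Proposal E: Proposal E wins 26–9.
  Proposal D vs Proposal E: Proposal E wins 27–8.
Copeland scores (wins − losses):
  Proposal G: 2 − 3 = -1
  Proposal F: 4 − 1 = 3
  Proposal B: 5 − 0 = 5
  Proposal H: 1 − 4 = -3
  Proposal D: 0 − 5 = -5
  Proposal E: 3 − 2 = 1
Proposal B has the best Copeland score.

Proposal B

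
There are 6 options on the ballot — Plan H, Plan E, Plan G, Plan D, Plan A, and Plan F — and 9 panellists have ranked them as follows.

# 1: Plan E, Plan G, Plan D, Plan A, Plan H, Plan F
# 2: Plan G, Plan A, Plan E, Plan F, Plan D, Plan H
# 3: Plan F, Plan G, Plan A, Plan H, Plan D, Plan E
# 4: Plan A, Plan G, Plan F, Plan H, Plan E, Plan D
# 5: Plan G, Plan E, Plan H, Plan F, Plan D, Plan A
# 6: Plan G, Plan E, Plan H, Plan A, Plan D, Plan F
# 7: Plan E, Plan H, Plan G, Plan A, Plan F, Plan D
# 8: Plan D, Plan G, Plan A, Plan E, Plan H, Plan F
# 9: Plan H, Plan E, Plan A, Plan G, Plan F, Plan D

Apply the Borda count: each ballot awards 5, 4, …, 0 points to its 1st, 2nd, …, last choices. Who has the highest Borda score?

Borda scores:
  Plan H: 1 + 0 + 2 + 2 + 3 + 3 + 4 + 1 + 5 = 21
  Plan E: 5 + 3 + 0 + 1 + 4 + 4 + 5 + 2 + 4 = 28
  Plan G: 4 + 5 + 4 + 4 + 5 + 5 + 3 + 4 + 2 = 36
  Plan D: 3 + 1 + 1 + 0 + 1 + 1 + 0 + 5 + 0 = 12
  Plan A: 2 + 4 + 3 + 5 + 0 + 2 + 2 + 3 + 3 = 24
  Plan F: 0 + 2 + 5 + 3 + 2 + 0 + 1 + 0 + 1 = 14
Plan G has the highest total.

Plan G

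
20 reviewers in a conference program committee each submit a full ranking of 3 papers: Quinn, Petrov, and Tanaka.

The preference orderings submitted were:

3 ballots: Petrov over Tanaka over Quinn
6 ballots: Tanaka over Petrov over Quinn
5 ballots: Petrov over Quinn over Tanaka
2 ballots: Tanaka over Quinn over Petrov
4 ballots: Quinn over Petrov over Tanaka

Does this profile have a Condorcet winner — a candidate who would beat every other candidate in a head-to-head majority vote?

Yes

Head-to-head results (20 voters total):
Quinn vs Petrov: Petrov wins 14–6.
Quinn vs Tanaka: Tanaka wins 11–9.
Petrov vs Tanaka: Petrov wins 12–8.
Petrov beats each rival — Quinn (14–6), Tanaka (12–8) — so Petrov is the Condorcet winner.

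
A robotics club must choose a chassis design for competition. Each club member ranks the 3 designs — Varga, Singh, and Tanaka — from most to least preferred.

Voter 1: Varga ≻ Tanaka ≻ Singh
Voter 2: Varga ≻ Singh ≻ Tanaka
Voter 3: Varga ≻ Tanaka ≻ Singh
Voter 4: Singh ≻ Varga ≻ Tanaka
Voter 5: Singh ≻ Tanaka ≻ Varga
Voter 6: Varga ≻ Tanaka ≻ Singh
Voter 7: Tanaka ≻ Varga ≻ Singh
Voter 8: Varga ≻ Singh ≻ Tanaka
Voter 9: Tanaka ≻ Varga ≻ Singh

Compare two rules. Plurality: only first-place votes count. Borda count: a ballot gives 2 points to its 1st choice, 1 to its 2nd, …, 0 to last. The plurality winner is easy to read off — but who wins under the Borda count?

Plurality first-place counts: Varga 5, Singh 2, Tanaka 2 → Varga.
Borda totals: Varga 13, Singh 6, Tanaka 8 → Varga.

Varga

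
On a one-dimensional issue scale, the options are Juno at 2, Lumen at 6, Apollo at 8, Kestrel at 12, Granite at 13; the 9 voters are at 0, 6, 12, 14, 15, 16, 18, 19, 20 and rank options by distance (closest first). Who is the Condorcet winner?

Granite

With single-peaked preferences on a line, the Condorcet winner is the candidate closest to the median voter.
The median voter (position 15) is closest to Granite at 13.
Check: Granite vs Apollo — voters closer to Granite: 7 of 9.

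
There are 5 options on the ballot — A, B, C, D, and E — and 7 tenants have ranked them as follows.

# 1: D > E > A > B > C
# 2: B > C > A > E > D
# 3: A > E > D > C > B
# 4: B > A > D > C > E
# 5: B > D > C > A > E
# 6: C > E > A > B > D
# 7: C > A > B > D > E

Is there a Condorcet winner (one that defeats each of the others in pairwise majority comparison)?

No

Head-to-head results (7 voters total):
A vs B: A wins 4–3.
A vs C: C wins 4–3.
A vs D: A wins 5–2.
A vs E: A wins 5–2.
B vs C: B wins 4–3.
B vs D: B wins 5–2.
B vs E: B wins 4–3.
C vs D: D wins 4–3.
C vs E: C wins 5–2.
D vs E: D wins 4–3.
No candidate beats all others: A beats B beats C beats A, a majority cycle.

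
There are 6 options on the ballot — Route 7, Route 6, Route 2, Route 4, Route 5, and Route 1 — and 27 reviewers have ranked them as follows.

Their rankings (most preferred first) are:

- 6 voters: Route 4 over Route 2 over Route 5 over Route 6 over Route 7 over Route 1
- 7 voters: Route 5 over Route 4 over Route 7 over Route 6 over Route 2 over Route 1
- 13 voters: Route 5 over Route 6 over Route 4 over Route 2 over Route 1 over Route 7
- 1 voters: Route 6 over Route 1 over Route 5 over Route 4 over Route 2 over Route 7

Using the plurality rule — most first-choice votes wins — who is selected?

First-place vote totals:
  Route 7: 0
  Route 6: 1
  Route 2: 0
  Route 4: 6
  Route 5: 20
  Route 1: 0
Route 5 has the most first-place votes.

Route 5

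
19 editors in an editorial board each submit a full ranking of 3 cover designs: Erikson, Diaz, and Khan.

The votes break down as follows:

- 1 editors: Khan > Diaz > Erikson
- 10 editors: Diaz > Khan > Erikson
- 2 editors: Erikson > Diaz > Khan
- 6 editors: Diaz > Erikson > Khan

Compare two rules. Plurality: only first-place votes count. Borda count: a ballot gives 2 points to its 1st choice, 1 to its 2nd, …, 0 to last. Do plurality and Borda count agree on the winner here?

Yes

Plurality first-place counts: Erikson 2, Diaz 16, Khan 1 → Diaz.
Borda totals: Erikson 10, Diaz 35, Khan 12 → Diaz.
The two rules agree on Diaz.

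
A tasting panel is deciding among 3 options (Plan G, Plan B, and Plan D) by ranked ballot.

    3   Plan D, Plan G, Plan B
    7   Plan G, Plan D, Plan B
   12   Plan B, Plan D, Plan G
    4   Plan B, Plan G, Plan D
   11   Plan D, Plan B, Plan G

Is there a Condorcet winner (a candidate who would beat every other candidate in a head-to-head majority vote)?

Yes

Head-to-head results (37 voters total):
Plan G vs Plan B: Plan B wins 27–10.
Plan G vs Plan D: Plan D wins 26–11.
Plan B vs Plan D: Plan D wins 21–16.
Plan D beats each rival — Plan G (26–11), Plan B (21–16) — so Plan D is the Condorcet winner.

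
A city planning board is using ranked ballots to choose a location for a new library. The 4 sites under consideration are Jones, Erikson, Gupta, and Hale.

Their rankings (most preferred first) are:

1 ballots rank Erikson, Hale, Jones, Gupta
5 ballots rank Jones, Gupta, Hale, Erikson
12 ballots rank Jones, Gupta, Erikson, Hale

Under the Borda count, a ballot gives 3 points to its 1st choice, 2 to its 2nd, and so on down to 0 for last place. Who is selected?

Jones

Borda scores:
  Jones: 1 + 5·3 + 12·3 = 52
  Erikson: 3 + 5·0 + 12·1 = 15
  Gupta: 0 + 5·2 + 12·2 = 34
  Hale: 2 + 5·1 + 12·0 = 7
Jones has the highest total.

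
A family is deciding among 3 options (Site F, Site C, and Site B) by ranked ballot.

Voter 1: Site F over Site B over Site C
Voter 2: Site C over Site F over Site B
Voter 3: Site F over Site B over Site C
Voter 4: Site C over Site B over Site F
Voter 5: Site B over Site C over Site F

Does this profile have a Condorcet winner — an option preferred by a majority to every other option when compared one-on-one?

No

Head-to-head results (5 voters total):
Site F vs Site C: Site C wins 3–2.
Site F vs Site B: Site F wins 3–2.
Site C vs Site B: Site B wins 3–2.
No candidate beats all others: Site F beats Site B beats Site C beats Site F, a majority cycle.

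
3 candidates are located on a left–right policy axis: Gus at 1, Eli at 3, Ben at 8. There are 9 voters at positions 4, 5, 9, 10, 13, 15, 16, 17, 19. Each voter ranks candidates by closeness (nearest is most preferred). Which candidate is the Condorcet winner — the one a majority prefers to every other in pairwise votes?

Ben

With single-peaked preferences on a line, the Condorcet winner is the candidate closest to the median voter.
The median voter (position 13) is closest to Ben at 8.
Check: Ben vs Gus — voters closer to Ben: 8 of 9.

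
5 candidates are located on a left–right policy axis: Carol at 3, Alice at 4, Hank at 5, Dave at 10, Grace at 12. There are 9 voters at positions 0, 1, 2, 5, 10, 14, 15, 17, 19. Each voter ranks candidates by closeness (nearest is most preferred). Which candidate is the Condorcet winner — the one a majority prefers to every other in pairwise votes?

With single-peaked preferences on a line, the Condorcet winner is the candidate closest to the median voter.
The median voter (position 10) is closest to Dave at 10.
Check: Dave vs Hank — voters closer to Dave: 5 of 9.

Dave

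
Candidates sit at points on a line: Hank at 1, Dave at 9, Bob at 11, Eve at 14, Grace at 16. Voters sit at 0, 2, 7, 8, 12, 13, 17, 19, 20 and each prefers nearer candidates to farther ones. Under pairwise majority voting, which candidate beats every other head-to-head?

With single-peaked preferences on a line, the Condorcet winner is the candidate closest to the median voter.
The median voter (position 12) is closest to Bob at 11.
Check: Bob vs Dave — voters closer to Bob: 5 of 9.

Bob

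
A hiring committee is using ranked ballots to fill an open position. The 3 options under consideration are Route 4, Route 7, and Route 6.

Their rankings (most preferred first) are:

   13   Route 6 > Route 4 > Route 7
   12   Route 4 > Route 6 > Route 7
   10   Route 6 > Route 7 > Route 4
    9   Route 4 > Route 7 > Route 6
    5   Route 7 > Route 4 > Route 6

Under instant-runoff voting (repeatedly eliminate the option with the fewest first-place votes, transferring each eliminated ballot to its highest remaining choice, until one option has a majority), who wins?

Round 1: Route 6 23, Route 4 21, Route 7 5. Route 7 has the fewest and is eliminated.
Round 2: Route 4 26, Route 6 23. Route 4 has a majority.

Route 4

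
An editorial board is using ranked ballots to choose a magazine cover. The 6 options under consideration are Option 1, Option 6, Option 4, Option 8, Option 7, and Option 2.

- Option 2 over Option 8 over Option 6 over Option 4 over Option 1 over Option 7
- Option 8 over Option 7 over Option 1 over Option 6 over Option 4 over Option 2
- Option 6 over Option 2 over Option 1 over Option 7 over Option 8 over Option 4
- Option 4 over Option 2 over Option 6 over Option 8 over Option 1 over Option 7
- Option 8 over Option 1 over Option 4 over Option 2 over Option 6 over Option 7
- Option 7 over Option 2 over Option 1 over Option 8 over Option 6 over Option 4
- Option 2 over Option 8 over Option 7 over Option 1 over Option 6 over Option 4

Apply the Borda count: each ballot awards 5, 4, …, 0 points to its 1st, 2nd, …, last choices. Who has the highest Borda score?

Borda scores:
  Option 1: 1 + 3 + 3 + 1 + 4 + 3 + 2 = 17
  Option 6: 3 + 2 + 5 + 3 + 1 + 1 + 1 = 16
  Option 4: 2 + 1 + 0 + 5 + 3 + 0 + 0 = 11
  Option 8: 4 + 5 + 1 + 2 + 5 + 2 + 4 = 23
  Option 7: 0 + 4 + 2 + 0 + 0 + 5 + 3 = 14
  Option 2: 5 + 0 + 4 + 4 + 2 + 4 + 5 = 24
Option 2 has the highest total.

Option 2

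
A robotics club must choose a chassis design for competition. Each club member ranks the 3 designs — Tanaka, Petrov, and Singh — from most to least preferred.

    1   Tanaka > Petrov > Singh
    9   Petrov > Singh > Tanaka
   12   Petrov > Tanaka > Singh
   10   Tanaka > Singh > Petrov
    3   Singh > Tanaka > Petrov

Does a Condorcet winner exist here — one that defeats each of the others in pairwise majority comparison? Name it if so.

Petrov

Head-to-head results (35 voters total):
Tanaka vs Petrov: Petrov wins 21–14.
Tanaka vs Singh: Tanaka wins 23–12.
Petrov vs Singh: Petrov wins 22–13.
Petrov beats each rival — Tanaka (21–14), Singh (22–13) — so Petrov is the Condorcet winner.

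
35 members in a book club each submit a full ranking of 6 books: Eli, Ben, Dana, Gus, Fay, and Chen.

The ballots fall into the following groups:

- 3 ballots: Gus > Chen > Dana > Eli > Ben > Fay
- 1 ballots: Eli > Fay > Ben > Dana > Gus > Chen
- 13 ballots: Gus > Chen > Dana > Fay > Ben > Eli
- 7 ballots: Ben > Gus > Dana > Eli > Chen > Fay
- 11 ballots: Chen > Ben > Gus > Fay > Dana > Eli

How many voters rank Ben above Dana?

Ballots ranking Ben above Dana: 1+7+11 = 19.
Ballots ranking Dana above Ben: 3+13 = 16.
So 19 of 35 voters prefer Ben to Dana.

19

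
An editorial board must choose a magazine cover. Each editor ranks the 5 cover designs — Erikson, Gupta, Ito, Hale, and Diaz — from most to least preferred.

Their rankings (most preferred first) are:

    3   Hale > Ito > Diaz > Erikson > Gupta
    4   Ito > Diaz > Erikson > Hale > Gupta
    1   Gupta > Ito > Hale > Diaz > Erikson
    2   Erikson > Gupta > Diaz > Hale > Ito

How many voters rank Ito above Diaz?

Ballots ranking Ito above Diaz: 3+4+1 = 8.
Ballots ranking Diaz above Ito: 2.
So 8 of 10 voters prefer Ito to Diaz.

8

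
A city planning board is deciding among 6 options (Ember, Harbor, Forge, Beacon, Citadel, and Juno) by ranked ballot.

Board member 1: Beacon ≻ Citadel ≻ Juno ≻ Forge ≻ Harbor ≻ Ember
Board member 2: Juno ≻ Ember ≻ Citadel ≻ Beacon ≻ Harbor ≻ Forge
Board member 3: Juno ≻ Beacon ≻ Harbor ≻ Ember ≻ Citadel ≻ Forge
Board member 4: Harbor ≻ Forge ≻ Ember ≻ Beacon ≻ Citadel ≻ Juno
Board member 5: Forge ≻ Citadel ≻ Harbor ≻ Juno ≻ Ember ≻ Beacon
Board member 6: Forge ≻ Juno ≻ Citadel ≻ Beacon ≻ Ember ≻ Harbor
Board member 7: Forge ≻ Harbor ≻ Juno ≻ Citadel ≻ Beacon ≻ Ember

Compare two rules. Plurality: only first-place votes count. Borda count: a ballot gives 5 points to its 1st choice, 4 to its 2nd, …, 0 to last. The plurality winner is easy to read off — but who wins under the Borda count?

Plurality first-place counts: Ember 0, Harbor 1, Forge 3, Beacon 1, Citadel 0, Juno 2 → Forge.
Borda totals: Ember 11, Harbor 17, Forge 21, Beacon 16, Citadel 18, Juno 22 → Juno.

Juno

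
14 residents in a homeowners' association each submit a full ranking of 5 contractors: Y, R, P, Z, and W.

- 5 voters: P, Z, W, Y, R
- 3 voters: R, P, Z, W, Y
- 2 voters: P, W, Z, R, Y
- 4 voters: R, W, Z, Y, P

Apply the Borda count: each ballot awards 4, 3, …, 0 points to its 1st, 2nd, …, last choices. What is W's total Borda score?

31

Borda scores:
  Y: 5·1 + 3·0 + 2·0 + 4·1 = 9
  R: 5·0 + 3·4 + 2·1 + 4·4 = 30
  P: 5·4 + 3·3 + 2·4 + 4·0 = 37
  Z: 5·3 + 3·2 + 2·2 + 4·2 = 33
  W: 5·2 + 3·1 + 2·3 + 4·3 = 31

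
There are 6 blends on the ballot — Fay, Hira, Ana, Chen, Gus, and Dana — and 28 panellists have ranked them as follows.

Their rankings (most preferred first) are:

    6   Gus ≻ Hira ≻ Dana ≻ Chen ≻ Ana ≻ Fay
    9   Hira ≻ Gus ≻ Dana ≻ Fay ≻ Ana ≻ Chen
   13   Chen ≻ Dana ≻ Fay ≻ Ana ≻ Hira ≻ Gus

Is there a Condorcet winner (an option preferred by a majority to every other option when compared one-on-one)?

Head-to-head results (28 voters total):
Fay vs Hira: Hira wins 15–13.
Fay vs Ana: Fay wins 22–6.
Fay vs Chen: Chen wins 19–9.
Fay vs Gus: Gus wins 15–13.
Fay vs Dana: Dana wins 28–0.
Hira vs Ana: Hira wins 15–13.
Hira vs Chen: Hira wins 15–13.
Hira vs Gus: Hira wins 22–6.
Hira vs Dana: Hira wins 15–13.
Ana vs Chen: Chen wins 19–9.
Ana vs Gus: Gus wins 15–13.
Ana vs Dana: Dana wins 28–0.
Chen vs Gus: Gus wins 15–13.
Chen vs Dana: Dana wins 15–13.
Gus vs Dana: Gus wins 15–13.
Hira beats each rival — Fay (15–13), Ana (15–13), Chen (15–13), Gus (22–6), Dana (15–13) — so Hira is the Condorcet winner.

Yes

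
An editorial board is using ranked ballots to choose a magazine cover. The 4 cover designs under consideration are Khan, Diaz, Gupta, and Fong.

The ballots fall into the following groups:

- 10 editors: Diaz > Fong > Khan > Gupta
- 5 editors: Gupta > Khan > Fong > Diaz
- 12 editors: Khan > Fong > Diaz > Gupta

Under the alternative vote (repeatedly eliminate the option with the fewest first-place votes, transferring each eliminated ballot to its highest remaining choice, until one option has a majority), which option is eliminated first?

Fong

Round 1: Khan 12, Diaz 10, Gupta 5, Fong 0. Fong has the fewest and is eliminated.
Round 2: Khan 12, Diaz 10, Gupta 5. Gupta has the fewest and is eliminated.
Round 3: Khan 17, Diaz 10. Khan has a majority.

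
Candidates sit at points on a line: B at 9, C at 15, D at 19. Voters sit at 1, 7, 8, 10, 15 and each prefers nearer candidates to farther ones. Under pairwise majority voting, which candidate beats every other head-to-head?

With single-peaked preferences on a line, the Condorcet winner is the candidate closest to the median voter.
The median voter (position 8) is closest to B at 9.
Check: B vs C — voters closer to B: 4 of 5.

B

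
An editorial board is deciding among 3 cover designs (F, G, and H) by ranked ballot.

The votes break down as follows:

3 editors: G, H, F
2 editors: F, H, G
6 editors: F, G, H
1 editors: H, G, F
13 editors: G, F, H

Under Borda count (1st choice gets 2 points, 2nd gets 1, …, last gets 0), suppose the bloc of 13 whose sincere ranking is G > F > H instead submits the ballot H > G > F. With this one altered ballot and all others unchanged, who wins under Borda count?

Borda totals with the altered ballot: F 16, G 26, H 33.
The switch changes the winner from G to H.

H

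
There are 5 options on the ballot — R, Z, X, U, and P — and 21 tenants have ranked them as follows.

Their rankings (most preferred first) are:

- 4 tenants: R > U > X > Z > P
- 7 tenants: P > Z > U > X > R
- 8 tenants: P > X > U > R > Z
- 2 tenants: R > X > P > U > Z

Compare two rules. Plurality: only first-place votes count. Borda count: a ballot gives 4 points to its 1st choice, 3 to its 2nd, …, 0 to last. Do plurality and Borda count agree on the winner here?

Yes

Plurality first-place counts: R 6, Z 0, X 0, U 0, P 15 → P.
Borda totals: R 32, Z 25, X 45, U 44, P 64 → P.
The two rules agree on P.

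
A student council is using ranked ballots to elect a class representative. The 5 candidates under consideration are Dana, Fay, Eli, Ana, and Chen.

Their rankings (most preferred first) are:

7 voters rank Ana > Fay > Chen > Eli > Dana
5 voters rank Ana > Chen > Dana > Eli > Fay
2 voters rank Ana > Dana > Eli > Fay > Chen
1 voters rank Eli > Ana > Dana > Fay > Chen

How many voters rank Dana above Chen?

Ballots ranking Dana above Chen: 2+1 = 3.
Ballots ranking Chen above Dana: 7+5 = 12.
So 3 of 15 voters prefer Dana to Chen.

3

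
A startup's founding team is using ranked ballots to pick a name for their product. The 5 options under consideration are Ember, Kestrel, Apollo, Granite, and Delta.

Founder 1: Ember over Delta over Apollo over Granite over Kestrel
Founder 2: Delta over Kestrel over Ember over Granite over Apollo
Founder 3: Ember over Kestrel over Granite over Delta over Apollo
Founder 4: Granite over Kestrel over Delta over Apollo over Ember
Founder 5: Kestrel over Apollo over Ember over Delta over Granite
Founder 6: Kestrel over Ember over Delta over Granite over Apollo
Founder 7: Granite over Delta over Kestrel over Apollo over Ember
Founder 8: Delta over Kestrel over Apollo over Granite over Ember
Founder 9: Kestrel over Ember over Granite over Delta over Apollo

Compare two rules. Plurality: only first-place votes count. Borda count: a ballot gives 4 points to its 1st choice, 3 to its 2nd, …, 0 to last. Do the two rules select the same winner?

Yes

Plurality first-place counts: Ember 2, Kestrel 3, Apollo 0, Granite 2, Delta 2 → Kestrel.
Borda totals: Ember 18, Kestrel 26, Apollo 9, Granite 16, Delta 21 → Kestrel.
The two rules agree on Kestrel.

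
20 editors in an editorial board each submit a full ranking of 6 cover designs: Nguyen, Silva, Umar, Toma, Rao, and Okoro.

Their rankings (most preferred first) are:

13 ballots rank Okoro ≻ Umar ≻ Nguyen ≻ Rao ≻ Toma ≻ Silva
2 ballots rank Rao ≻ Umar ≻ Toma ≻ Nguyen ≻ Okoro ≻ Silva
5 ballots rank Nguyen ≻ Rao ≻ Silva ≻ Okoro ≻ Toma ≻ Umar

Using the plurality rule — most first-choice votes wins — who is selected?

Okoro

First-place vote totals:
  Nguyen: 5
  Silva: 0
  Umar: 0
  Toma: 0
  Rao: 2
  Okoro: 13
Okoro has the most first-place votes.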